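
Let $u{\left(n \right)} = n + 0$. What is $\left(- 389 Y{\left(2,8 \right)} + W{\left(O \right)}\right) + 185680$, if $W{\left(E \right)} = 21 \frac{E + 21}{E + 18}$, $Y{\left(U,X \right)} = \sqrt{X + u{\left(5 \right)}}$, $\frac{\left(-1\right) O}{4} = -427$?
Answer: $\frac{320519989}{1726} - 389 \sqrt{13} \approx 1.843 \cdot 10^{5}$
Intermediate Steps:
$O = 1708$ ($O = \left(-4\right) \left(-427\right) = 1708$)
$u{\left(n \right)} = n$
$Y{\left(U,X \right)} = \sqrt{5 + X}$ ($Y{\left(U,X \right)} = \sqrt{X + 5} = \sqrt{5 + X}$)
$W{\left(E \right)} = \frac{21 \left(21 + E\right)}{18 + E}$ ($W{\left(E \right)} = 21 \frac{21 + E}{18 + E} = \frac{21 \left(21 + E\right)}{18 + E}$)
$\left(- 389 Y{\left(2,8 \right)} + W{\left(O \right)}\right) + 185680 = \left(- 389 \sqrt{5 + 8} + \frac{21 \left(21 + 1708\right)}{18 + 1708}\right) + 185680 = \left(- 389 \sqrt{13} + 21 \cdot \frac{1}{1726} \cdot 1729\right) + 185680 = \left(- 389 \sqrt{13} + \frac{36309}{1726}\right) + 185680 = \left(\frac{36309}{1726} - 389 \sqrt{13}\right) + 185680 = \frac{320519989}{1726} - 389 \sqrt{13}$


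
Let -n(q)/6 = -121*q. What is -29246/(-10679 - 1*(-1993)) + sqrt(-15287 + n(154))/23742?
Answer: 14623/4343 + sqrt(96517)/23742 ≈ 3.3801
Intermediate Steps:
n(q) = 726*q (n(q) = -(-726)*q = 726*q)
-29246/(-10679 - 1*(-1993)) + sqrt(-15287 + n(154))/23742 = -29246/(-10679 - 1*(-1993)) + sqrt(-15287 + 726*154)/23742 = -29246/(-10679 + 1993) + sqrt(-15287 + 111804)*(1/23742) = -29246/(-8686) + sqrt(96517)*(1/23742) = -29246*(-1/8686) + sqrt(96517)/23742 = 14623/4343 + sqrt(96517)/23742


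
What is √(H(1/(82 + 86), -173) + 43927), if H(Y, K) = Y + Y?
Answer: √77487249/42 ≈ 209.59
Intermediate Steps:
H(Y, K) = 2*Y
√(H(1/(82 + 86), -173) + 43927) = √(2/(82 + 86) + 43927) = √(2/168 + 43927) = √(2*(1/168) + 43927) = √(1/84 + 43927) = √(3689869/84) = √77487249/42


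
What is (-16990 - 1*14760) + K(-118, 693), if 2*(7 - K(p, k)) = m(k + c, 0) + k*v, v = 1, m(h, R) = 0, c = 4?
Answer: -64179/2 ≈ -32090.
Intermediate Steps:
K(p, k) = 7 - k/2 (K(p, k) = 7 - (0 + k*1)/2 = 7 - (0 + k)/2 = 7 - k/2)
(-16990 - 1*14760) + K(-118, 693) = (-16990 - 1*14760) + (7 - ½*693) = (-16990 - 14760) + (7 - 693/2) = -31750 - 679/2 = -64179/2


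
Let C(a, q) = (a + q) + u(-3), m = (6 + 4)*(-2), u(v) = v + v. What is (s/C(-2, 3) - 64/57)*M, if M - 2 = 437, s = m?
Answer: 71996/57 ≈ 1263.1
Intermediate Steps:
u(v) = 2*v
m = -20 (m = 10*(-2) = -20)
s = -20
M = 439 (M = 2 + 437 = 439)
C(a, q) = -6 + a + q (C(a, q) = (a + q) + 2*(-3) = (a + q) - 6 = -6 + a + q)
(s/C(-2, 3) - 64/57)*M = (-20/(-6 - 2 + 3) - 64/57)*439 = (-20/(-5) - 64*1/57)*439 = (-20*(-1/5) - 64/57)*439 = (4 - 64/57)*439 = (164/57)*439 = 71996/57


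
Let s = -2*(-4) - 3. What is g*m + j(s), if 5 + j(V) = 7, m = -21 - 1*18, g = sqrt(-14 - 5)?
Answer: 2 - 39*I*sqrt(19) ≈ 2.0 - 170.0*I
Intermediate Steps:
g = I*sqrt(19) (g = sqrt(-19) = I*sqrt(19) ≈ 4.3589*I)
m = -39 (m = -21 - 18 = -39)
s = 5 (s = 8 - 3 = 5)
j(V) = 2 (j(V) = -5 + 7 = 2)
g*m + j(s) = (I*sqrt(19))*(-39) + 2 = -39*I*sqrt(19) + 2 = 2 - 39*I*sqrt(19)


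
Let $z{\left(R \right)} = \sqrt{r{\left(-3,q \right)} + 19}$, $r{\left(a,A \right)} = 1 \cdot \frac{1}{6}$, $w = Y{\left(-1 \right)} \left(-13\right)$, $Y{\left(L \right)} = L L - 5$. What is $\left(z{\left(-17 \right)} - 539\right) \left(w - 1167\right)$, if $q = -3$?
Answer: $600985 - \frac{1115 \sqrt{690}}{6} \approx 5.961 \cdot 10^{5}$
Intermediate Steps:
$Y{\left(L \right)} = -5 + L^{2}$ ($Y{\left(L \right)} = L^{2} - 5 = -5 + L^{2}$)
$w = 52$ ($w = \left(-5 + \left(-1\right)^{2}\right) \left(-13\right) = \left(-5 + 1\right) \left(-13\right) = \left(-4\right) \left(-13\right) = 52$)
$r{\left(a,A \right)} = \frac{1}{6}$ ($r{\left(a,A \right)} = 1 \cdot \frac{1}{6} = \frac{1}{6}$)
$z{\left(R \right)} = \frac{\sqrt{690}}{6}$ ($z{\left(R \right)} = \sqrt{\frac{1}{6} + 19} = \sqrt{\frac{115}{6}} = \frac{\sqrt{690}}{6}$)
$\left(z{\left(-17 \right)} - 539\right) \left(w - 1167\right) = \left(\frac{\sqrt{690}}{6} - 539\right) \left(52 - 1167\right) = \left(-539 + \frac{\sqrt{690}}{6}\right) \left(-1115\right) = 600985 - \frac{1115 \sqrt{690}}{6}$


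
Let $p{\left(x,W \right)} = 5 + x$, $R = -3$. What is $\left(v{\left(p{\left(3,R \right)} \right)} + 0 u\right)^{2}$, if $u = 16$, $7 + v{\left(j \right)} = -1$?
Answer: $64$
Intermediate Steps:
$v{\left(j \right)} = -8$ ($v{\left(j \right)} = -7 - 1 = -8$)
$\left(v{\left(p{\left(3,R \right)} \right)} + 0 u\right)^{2} = \left(-8 + 0 \cdot 16\right)^{2} = \left(-8 + 0\right)^{2} = \left(-8\right)^{2} = 64$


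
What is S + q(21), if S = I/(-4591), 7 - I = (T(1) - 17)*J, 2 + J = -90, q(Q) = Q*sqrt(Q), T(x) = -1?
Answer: 1649/4591 + 21*sqrt(21) ≈ 96.593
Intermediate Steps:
q(Q) = Q**(3/2)
J = -92 (J = -2 - 90 = -92)
I = -1649 (I = 7 - (-1 - 17)*(-92) = 7 - (-18)*(-92) = 7 - 1*1656 = 7 - 1656 = -1649)
S = 1649/4591 (S = -1649/(-4591) = -1649*(-1/4591) = 1649/4591 ≈ 0.35918)
S + q(21) = 1649/4591 + 21**(3/2) = 1649/4591 + 21*sqrt(21)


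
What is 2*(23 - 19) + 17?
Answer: 25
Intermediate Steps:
2*(23 - 19) + 17 = 2*4 + 17 = 8 + 17 = 25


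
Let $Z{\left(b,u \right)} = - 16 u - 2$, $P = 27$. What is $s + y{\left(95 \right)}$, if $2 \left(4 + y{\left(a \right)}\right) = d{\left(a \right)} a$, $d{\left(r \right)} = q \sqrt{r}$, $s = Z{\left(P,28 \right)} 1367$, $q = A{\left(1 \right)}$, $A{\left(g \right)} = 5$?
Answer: $-615154 + \frac{475 \sqrt{95}}{2} \approx -6.1284 \cdot 10^{5}$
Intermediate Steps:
$Z{\left(b,u \right)} = -2 - 16 u$
$q = 5$
$s = -615150$ ($s = \left(-2 - 448\right) 1367 = \left(-450\right) 1367 = -615150$)
$d{\left(r \right)} = 5 \sqrt{r}$
$y{\left(a \right)} = -4 + \frac{5 a^{\frac{3}{2}}}{2}$ ($y{\left(a \right)} = -4 + \frac{5 \sqrt{a} a}{2} = -4 + \frac{5 a^{\frac{3}{2}}}{2}$)
$s + y{\left(95 \right)} = -615150 - \left(4 - \frac{5 \cdot 95^{\frac{3}{2}}}{2}\right) = -615150 - \left(4 - \frac{5 \cdot 95 \sqrt{95}}{2}\right) = -615150 - \left(4 - \frac{475 \sqrt{95}}{2}\right) = -615154 + \frac{475 \sqrt{95}}{2}$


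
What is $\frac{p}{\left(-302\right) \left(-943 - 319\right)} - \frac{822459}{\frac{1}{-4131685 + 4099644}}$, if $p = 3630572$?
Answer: $\frac{2510883865590782}{95281} \approx 2.6352 \cdot 10^{10}$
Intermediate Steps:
$\frac{p}{\left(-302\right) \left(-943 - 319\right)} - \frac{822459}{\frac{1}{-4131685 + 4099644}} = \frac{3630572}{\left(-302\right) \left(-943 - 319\right)} - \frac{822459}{\frac{1}{-4131685 + 4099644}} = \frac{3630572}{\left(-302\right) \left(-1262\right)} - \frac{822459}{\frac{1}{-32041}} = \frac{3630572}{381124} - \frac{822459}{- \frac{1}{32041}} = 3630572 \cdot \frac{1}{381124} - -26352408819 = \frac{907643}{95281} + 26352408819 = \frac{2510883865590782}{95281}$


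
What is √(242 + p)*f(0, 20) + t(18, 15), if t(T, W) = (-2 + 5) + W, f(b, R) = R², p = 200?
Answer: 18 + 400*√442 ≈ 8427.5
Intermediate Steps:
t(T, W) = 3 + W
√(242 + p)*f(0, 20) + t(18, 15) = √(242 + 200)*20² + (3 + 15) = √442*400 + 18 = 400*√442 + 18 = 18 + 400*√442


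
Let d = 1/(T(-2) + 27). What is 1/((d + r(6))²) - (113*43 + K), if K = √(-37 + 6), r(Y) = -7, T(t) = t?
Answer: -147110459/30276 - I*√31 ≈ -4859.0 - 5.5678*I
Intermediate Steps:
K = I*√31 (K = √(-31) = I*√31 ≈ 5.5678*I)
d = 1/25 (d = 1/(-2 + 27) = 1/25 ≈ 0.040000)
1/((d + r(6))²) - (113*43 + K) = 1/((1/25 - 7)²) - (113*43 + I*√31) = 1/((-174/25)²) - (4859 + I*√31) = 1/(30276/625) + (-4859 - I*√31) = 625/30276 + (-4859 - I*√31) = -147110459/30276 - I*√31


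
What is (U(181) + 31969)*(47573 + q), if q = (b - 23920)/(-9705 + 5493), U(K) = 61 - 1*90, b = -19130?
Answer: 533452633370/351 ≈ 1.5198e+9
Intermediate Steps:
U(K) = -29 (U(K) = 61 - 90 = -29)
q = 7175/702 (q = (-19130 - 23920)/(-9705 + 5493) = -43050/(-4212) = -43050*(-1/4212) = 7175/702 ≈ 10.221)
(U(181) + 31969)*(47573 + q) = (-29 + 31969)*(47573 + 7175/702) = 31940*(33403421/702) = 533452633370/351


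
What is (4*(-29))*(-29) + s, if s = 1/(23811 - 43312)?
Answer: 65601363/19501 ≈ 3364.0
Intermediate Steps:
s = -1/19501 (s = 1/(-19501) = -1/19501 ≈ -5.1279e-5)
(4*(-29))*(-29) + s = (4*(-29))*(-29) - 1/19501 = -116*(-29) - 1/19501 = 3364 - 1/19501 = 65601363/19501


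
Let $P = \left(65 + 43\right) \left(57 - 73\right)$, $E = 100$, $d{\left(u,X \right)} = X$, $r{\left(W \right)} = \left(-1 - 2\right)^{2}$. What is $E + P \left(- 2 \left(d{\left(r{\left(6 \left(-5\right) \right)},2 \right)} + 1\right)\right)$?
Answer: $10468$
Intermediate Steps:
$r{\left(W \right)} = 9$ ($r{\left(W \right)} = \left(-3\right)^{2} = 9$)
$P = -1728$ ($P = 108 \left(-16\right) = -1728$)
$E + P \left(- 2 \left(d{\left(r{\left(6 \left(-5\right) \right)},2 \right)} + 1\right)\right) = 100 - 1728 \left(- 2 \left(2 + 1\right)\right) = 100 - 1728 \left(\left(-2\right) 3\right) = 100 - -10368 = 100 + 10368 = 10468$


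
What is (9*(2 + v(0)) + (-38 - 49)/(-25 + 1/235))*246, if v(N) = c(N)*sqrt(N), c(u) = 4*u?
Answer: 5173257/979 ≈ 5284.2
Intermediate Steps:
v(N) = 4*N**(3/2) (v(N) = (4*N)*sqrt(N) = 4*N**(3/2))
(9*(2 + v(0)) + (-38 - 49)/(-25 + 1/235))*246 = (9*(2 + 4*0**(3/2)) + (-38 - 49)/(-25 + 1/235))*246 = (9*(2 + 4*0) - 87/(-25 + 1/235))*246 = (9*(2 + 0) - 87/(-5874/235))*246 = (9*2 - 87*(-235/5874))*246 = (18 + 6815/1958)*246 = (42059/1958)*246 = 5173257/979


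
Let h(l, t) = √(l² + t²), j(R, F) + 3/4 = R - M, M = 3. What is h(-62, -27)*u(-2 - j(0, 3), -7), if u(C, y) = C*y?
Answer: -49*√4573/4 ≈ -828.39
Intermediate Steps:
j(R, F) = -15/4 + R (j(R, F) = -¾ + (R - 1*3) = -¾ + (R - 3) = -¾ + (-3 + R) = -15/4 + R)
h(-62, -27)*u(-2 - j(0, 3), -7) = √((-62)² + (-27)²)*((-2 - (-15/4 + 0))*(-7)) = √(3844 + 729)*((-2 - 1*(-15/4))*(-7)) = √4573*((-2 + 15/4)*(-7)) = √4573*((7/4)*(-7)) = √4573*(-49/4) = -49*√4573/4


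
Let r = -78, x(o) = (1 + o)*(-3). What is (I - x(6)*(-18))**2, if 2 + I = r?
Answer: 209764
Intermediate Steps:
x(o) = -3 - 3*o
I = -80 (I = -2 - 78 = -80)
(I - x(6)*(-18))**2 = (-80 - (-3 - 3*6)*(-18))**2 = (-80 - (-3 - 18)*(-18))**2 = (-80 - (-21)*(-18))**2 = (-80 - 1*378)**2 = (-80 - 378)**2 = (-458)**2 = 209764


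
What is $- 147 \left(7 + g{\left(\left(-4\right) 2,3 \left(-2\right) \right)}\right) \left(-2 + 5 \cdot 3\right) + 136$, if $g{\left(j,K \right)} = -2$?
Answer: $-9419$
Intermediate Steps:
$- 147 \left(7 + g{\left(\left(-4\right) 2,3 \left(-2\right) \right)}\right) \left(-2 + 5 \cdot 3\right) + 136 = - 147 \left(7 - 2\right) \left(-2 + 5 \cdot 3\right) + 136 = - 147 \cdot 5 \left(-2 + 15\right) + 136 = - 147 \cdot 5 \cdot 13 + 136 = \left(-147\right) 65 + 136 = -9555 + 136 = -9419$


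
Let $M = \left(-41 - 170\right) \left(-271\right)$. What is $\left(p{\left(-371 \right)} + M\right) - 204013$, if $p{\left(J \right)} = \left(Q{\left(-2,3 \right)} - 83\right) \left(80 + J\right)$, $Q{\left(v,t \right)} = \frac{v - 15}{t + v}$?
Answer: $-117732$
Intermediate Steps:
$Q{\left(v,t \right)} = \frac{-15 + v}{t + v}$
$p{\left(J \right)} = -8000 - 100 J$ ($p{\left(J \right)} = \left(\frac{-15 - 2}{3 - 2} - 83\right) \left(80 + J\right) = \left(1^{-1} \left(-17\right) - 83\right) \left(80 + J\right) = \left(1 \left(-17\right) - 83\right) \left(80 + J\right) = \left(-17 - 83\right) \left(80 + J\right) = - 100 \left(80 + J\right) = -8000 - 100 J$)
$M = 57181$ ($M = \left(-211\right) \left(-271\right) = 57181$)
$\left(p{\left(-371 \right)} + M\right) - 204013 = \left(\left(-8000 - -37100\right) + 57181\right) - 204013 = \left(\left(-8000 + 37100\right) + 57181\right) - 204013 = \left(29100 + 57181\right) - 204013 = 86281 - 204013 = -117732$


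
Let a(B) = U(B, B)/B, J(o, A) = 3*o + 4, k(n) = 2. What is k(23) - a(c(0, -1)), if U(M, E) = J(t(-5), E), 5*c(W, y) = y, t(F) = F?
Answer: -53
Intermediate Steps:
c(W, y) = y/5
J(o, A) = 4 + 3*o
U(M, E) = -11 (U(M, E) = 4 + 3*(-5) = 4 - 15 = -11)
a(B) = -11/B
k(23) - a(c(0, -1)) = 2 - (-11)/((⅕)*(-1)) = 2 - (-11)/(-⅕) = 2 - (-11)*(-5) = 2 - 1*55 = 2 - 55 = -53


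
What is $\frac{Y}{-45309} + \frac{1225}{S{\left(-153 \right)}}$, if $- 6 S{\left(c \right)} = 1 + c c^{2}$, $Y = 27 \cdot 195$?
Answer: $- \frac{3087329415}{27046271164} \approx -0.11415$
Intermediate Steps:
$Y = 5265$
$S{\left(c \right)} = - \frac{1}{6} - \frac{c^{3}}{6}$ ($S{\left(c \right)} = - \frac{1 + c c^{2}}{6} = - \frac{1 + c^{3}}{6} = - \frac{1}{6} - \frac{c^{3}}{6}$)
$\frac{Y}{-45309} + \frac{1225}{S{\left(-153 \right)}} = \frac{5265}{-45309} + \frac{1225}{- \frac{1}{6} - \frac{\left(-153\right)^{3}}{6}} = 5265 \left(- \frac{1}{45309}\right) + \frac{1225}{- \frac{1}{6} - - \frac{1193859}{2}} = - \frac{1755}{15103} + \frac{1225}{- \frac{1}{6} + \frac{1193859}{2}} = - \frac{1755}{15103} + \frac{1225}{\frac{1790788}{3}} = - \frac{1755}{15103} + 1225 \cdot \frac{3}{1790788} = - \frac{1755}{15103} + \frac{3675}{1790788} = - \frac{3087329415}{27046271164}$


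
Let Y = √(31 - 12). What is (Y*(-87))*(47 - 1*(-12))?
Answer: -5133*√19 ≈ -22374.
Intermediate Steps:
Y = √19 ≈ 4.3589
(Y*(-87))*(47 - 1*(-12)) = (√19*(-87))*(47 - 1*(-12)) = (-87*√19)*(47 + 12) = -87*√19*59 = -5133*√19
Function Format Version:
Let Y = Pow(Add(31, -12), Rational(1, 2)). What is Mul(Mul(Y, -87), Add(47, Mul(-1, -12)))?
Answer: Mul(-5133, Pow(19, Rational(1, 2))) ≈ -22374.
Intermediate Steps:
Y = Pow(19, Rational(1, 2)) ≈ 4.3589
Mul(Mul(Y, -87), Add(47, Mul(-1, -12))) = Mul(Mul(Pow(19, Rational(1, 2)), -87), Add(47, Mul(-1, -12))) = Mul(Mul(-87, Pow(19, Rational(1, 2))), Add(47, 12)) = Mul(Mul(-87, Pow(19, Rational(1, 2))), 59) = Mul(-5133, Pow(19, Rational(1, 2)))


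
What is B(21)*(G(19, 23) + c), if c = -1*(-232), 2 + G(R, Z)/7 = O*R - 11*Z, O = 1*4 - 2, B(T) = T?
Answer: -27027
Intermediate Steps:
O = 2 (O = 4 - 2 = 2)
G(R, Z) = -14 - 77*Z + 14*R (G(R, Z) = -14 + 7*(2*R - 11*Z) = -14 + 7*(-11*Z + 2*R) = -14 + (-77*Z + 14*R) = -14 - 77*Z + 14*R)
c = 232
B(21)*(G(19, 23) + c) = 21*((-14 - 77*23 + 14*19) + 232) = 21*((-14 - 1771 + 266) + 232) = 21*(-1519 + 232) = 21*(-1287) = -27027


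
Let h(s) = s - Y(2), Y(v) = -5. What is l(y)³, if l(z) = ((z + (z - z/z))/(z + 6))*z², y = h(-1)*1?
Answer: 175616/125 ≈ 1404.9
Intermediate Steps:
h(s) = 5 + s (h(s) = s - 1*(-5) = s + 5 = 5 + s)
y = 4 (y = (5 - 1)*1 = 4*1 = 4)
l(z) = z²*(-1 + 2*z)/(6 + z) (l(z) = ((z + (z - 1*1))/(6 + z))*z² = ((z + (z - 1))/(6 + z))*z² = ((z + (-1 + z))/(6 + z))*z² = ((-1 + 2*z)/(6 + z))*z² = z²*(-1 + 2*z)/(6 + z))
l(y)³ = (4²*(-1 + 2*4)/(6 + 4))³ = (16*(-1 + 8)/10)³ = (16*(⅒)*7)³ = (56/5)³ = 175616/125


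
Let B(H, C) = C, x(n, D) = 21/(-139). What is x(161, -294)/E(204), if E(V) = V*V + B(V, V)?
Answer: -7/1937660 ≈ -3.6126e-6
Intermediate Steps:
x(n, D) = -21/139 (x(n, D) = 21*(-1/139) = -21/139)
E(V) = V + V² (E(V) = V*V + V = V² + V = V + V²)
x(161, -294)/E(204) = -21*1/(204*(1 + 204))/139 = -21/(139*(204*205)) = -21/139/41820 = -21/139*1/41820 = -7/1937660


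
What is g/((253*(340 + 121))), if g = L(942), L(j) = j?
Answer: 942/116633 ≈ 0.0080766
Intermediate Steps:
g = 942
g/((253*(340 + 121))) = 942/((253*(340 + 121))) = 942/((253*461)) = 942/116633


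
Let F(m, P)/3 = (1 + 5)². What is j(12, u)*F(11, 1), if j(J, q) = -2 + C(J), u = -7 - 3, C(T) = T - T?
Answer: -216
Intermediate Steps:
C(T) = 0
u = -10
F(m, P) = 108 (F(m, P) = 3*(1 + 5)² = 3*6² = 3*36 = 108)
j(J, q) = -2 (j(J, q) = -2 + 0 = -2)
j(12, u)*F(11, 1) = -2*108 = -216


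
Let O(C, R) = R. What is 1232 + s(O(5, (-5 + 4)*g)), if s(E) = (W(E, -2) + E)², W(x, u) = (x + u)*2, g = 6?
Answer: 1716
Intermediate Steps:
W(x, u) = 2*u + 2*x (W(x, u) = (u + x)*2 = 2*u + 2*x)
s(E) = (-4 + 3*E)² (s(E) = ((2*(-2) + 2*E) + E)² = ((-4 + 2*E) + E)² = (-4 + 3*E)²)
1232 + s(O(5, (-5 + 4)*g)) = 1232 + (-4 + 3*((-5 + 4)*6))² = 1232 + (-4 + 3*(-1*6))² = 1232 + (-4 + 3*(-6))² = 1232 + (-4 - 18)² = 1232 + (-22)² = 1232 + 484 = 1716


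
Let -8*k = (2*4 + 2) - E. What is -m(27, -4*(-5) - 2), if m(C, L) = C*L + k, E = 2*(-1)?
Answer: -969/2 ≈ -484.50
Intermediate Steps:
E = -2
k = -3/2 (k = -((2*4 + 2) - 1*(-2))/8 = -((8 + 2) + 2)/8 = -(10 + 2)/8 = -1/8*12 = -3/2 ≈ -1.5000)
m(C, L) = -3/2 + C*L (m(C, L) = C*L - 3/2 = -3/2 + C*L)
-m(27, -4*(-5) - 2) = -(-3/2 + 27*(-4*(-5) - 2)) = -(-3/2 + 27*(20 - 2)) = -(-3/2 + 27*18) = -(-3/2 + 486) = -1*969/2 = -969/2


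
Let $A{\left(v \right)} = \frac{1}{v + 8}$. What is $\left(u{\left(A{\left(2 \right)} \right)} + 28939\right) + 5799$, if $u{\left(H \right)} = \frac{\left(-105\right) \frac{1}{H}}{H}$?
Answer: $24238$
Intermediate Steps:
$A{\left(v \right)} = \frac{1}{8 + v}$
$u{\left(H \right)} = - \frac{105}{H^{2}}$
$\left(u{\left(A{\left(2 \right)} \right)} + 28939\right) + 5799 = \left(- \frac{105}{\frac{1}{\left(8 + 2\right)^{2}}} + 28939\right) + 5799 = \left(- \frac{105}{\frac{1}{100}} + 28939\right) + 5799 = \left(- 105 \frac{1}{(\frac{1}{10})^{2}} + 28939\right) + 5799 = \left(\left(-105\right) 100 + 28939\right) + 5799 = \left(-10500 + 28939\right) + 5799 = 18439 + 5799 = 24238$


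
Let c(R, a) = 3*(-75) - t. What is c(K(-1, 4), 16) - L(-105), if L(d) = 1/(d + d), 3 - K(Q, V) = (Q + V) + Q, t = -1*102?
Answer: -25829/210 ≈ -123.00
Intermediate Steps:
t = -102
K(Q, V) = 3 - V - 2*Q (K(Q, V) = 3 - ((Q + V) + Q) = 3 - (V + 2*Q) = 3 + (-V - 2*Q) = 3 - V - 2*Q)
L(d) = 1/(2*d)
c(R, a) = -123 (c(R, a) = 3*(-75) - 1*(-102) = -225 + 102 = -123)
c(K(-1, 4), 16) - L(-105) = -123 - 1/(2*(-105)) = -123 - (-1)/(2*105) = -123 - 1*(-1/210) = -123 + 1/210 = -25829/210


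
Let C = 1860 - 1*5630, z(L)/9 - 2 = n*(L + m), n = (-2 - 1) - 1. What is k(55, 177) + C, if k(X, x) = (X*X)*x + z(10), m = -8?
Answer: 531601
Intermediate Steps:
n = -4 (n = -3 - 1 = -4)
z(L) = 306 - 36*L (z(L) = 18 + 9*(-4*(L - 8)) = 18 + 9*(-4*(-8 + L)) = 18 + 9*(32 - 4*L) = 18 + (288 - 36*L) = 306 - 36*L)
k(X, x) = -54 + x*X**2 (k(X, x) = (X*X)*x + (306 - 36*10) = X**2*x + (306 - 360) = x*X**2 - 54 = -54 + x*X**2)
C = -3770 (C = 1860 - 5630 = -3770)
k(55, 177) + C = (-54 + 177*55**2) - 3770 = (-54 + 177*3025) - 3770 = (-54 + 535425) - 3770 = 535371 - 3770 = 531601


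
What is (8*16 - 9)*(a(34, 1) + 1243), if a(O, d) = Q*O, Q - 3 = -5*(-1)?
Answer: 180285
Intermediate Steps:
Q = 8 (Q = 3 - 5*(-1) = 3 + 5 = 8)
a(O, d) = 8*O
(8*16 - 9)*(a(34, 1) + 1243) = (8*16 - 9)*(8*34 + 1243) = (128 - 9)*(272 + 1243) = 119*1515 = 180285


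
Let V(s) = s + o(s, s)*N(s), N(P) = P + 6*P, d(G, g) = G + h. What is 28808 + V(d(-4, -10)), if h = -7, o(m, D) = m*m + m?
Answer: 20327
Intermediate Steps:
o(m, D) = m + m² (o(m, D) = m² + m = m + m²)
d(G, g) = -7 + G (d(G, g) = G - 7 = -7 + G)
N(P) = 7*P
V(s) = s + 7*s²*(1 + s) (V(s) = s + (s*(1 + s))*(7*s) = s + 7*s²*(1 + s))
28808 + V(d(-4, -10)) = 28808 + (-7 - 4)*(1 + 7*(-7 - 4)*(1 + (-7 - 4))) = 28808 - 11*(1 + 7*(-11)*(1 - 11)) = 28808 - 11*(1 + 7*(-11)*(-10)) = 28808 - 11*(1 + 770) = 28808 - 11*771 = 28808 - 8481 = 20327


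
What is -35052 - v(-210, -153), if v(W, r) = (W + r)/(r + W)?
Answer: -35053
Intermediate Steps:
v(W, r) = 1 (v(W, r) = (W + r)/(W + r) = 1)
-35052 - v(-210, -153) = -35052 - 1*1 = -35052 - 1 = -35053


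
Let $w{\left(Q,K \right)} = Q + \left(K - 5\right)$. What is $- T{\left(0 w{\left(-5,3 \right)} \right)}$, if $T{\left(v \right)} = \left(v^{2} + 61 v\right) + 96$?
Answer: $-96$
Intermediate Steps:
$w{\left(Q,K \right)} = -5 + K + Q$ ($w{\left(Q,K \right)} = Q + \left(-5 + K\right) = -5 + K + Q$)
$T{\left(v \right)} = 96 + v^{2} + 61 v$
$- T{\left(0 w{\left(-5,3 \right)} \right)} = - (96 + \left(0 \left(-5 + 3 - 5\right)\right)^{2} + 61 \cdot 0 \left(-5 + 3 - 5\right)) = - (96 + \left(0 \left(-7\right)\right)^{2} + 61 \cdot 0 \left(-7\right)) = - (96 + 0^{2} + 61 \cdot 0) = - (96 + 0 + 0) = \left(-1\right) 96 = -96$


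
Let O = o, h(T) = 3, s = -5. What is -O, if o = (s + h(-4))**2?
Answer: -4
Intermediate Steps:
o = 4 (o = (-5 + 3)**2 = (-2)**2 = 4)
O = 4
-O = -1*4 = -4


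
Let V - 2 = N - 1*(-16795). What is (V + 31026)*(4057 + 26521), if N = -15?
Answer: 1461873024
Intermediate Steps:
V = 16782 (V = 2 + (-15 - 1*(-16795)) = 2 + (-15 + 16795) = 2 + 16780 = 16782)
(V + 31026)*(4057 + 26521) = (16782 + 31026)*(4057 + 26521) = 47808*30578 = 1461873024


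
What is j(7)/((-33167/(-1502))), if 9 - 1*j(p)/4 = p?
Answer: 12016/33167 ≈ 0.36229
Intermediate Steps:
j(p) = 36 - 4*p
j(7)/((-33167/(-1502))) = (36 - 4*7)/((-33167/(-1502))) = (36 - 28)/((-33167*(-1/1502))) = 8/(33167/1502) = 8*(1502/33167) = 12016/33167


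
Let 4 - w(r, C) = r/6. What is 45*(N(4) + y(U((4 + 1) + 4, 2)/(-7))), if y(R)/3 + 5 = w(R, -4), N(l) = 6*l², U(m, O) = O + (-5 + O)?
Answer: 58545/14 ≈ 4181.8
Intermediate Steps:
U(m, O) = -5 + 2*O
w(r, C) = 4 - r/6
y(R) = -3 - R/2 (y(R) = -15 + 3*(4 - R/6) = -15 + (12 - R/2) = -3 - R/2)
45*(N(4) + y(U((4 + 1) + 4, 2)/(-7))) = 45*(6*4² + (-3 - (-5 + 2*2)/(2*(-7)))) = 45*(6*16 + (-3 - (-5 + 4)*(-1)/(2*7))) = 45*(96 + (-3 - (-1)*(-1)/(2*7))) = 45*(96 + (-3 - ½*⅐)) = 45*(96 + (-3 - 1/14)) = 45*(96 - 43/14) = 45*(1301/14) = 58545/14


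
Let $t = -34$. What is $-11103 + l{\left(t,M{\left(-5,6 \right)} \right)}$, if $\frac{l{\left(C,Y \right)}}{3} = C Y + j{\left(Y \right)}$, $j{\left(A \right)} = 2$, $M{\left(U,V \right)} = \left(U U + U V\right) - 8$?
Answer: $-9771$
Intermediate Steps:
$M{\left(U,V \right)} = -8 + U^{2} + U V$ ($M{\left(U,V \right)} = \left(U^{2} + U V\right) - 8 = -8 + U^{2} + U V$)
$l{\left(C,Y \right)} = 6 + 3 C Y$ ($l{\left(C,Y \right)} = 3 \left(C Y + 2\right) = 3 \left(2 + C Y\right) = 6 + 3 C Y$)
$-11103 + l{\left(t,M{\left(-5,6 \right)} \right)} = -11103 + \left(6 + 3 \left(-34\right) \left(-8 + \left(-5\right)^{2} - 30\right)\right) = -11103 + \left(6 + 3 \left(-34\right) \left(-8 + 25 - 30\right)\right) = -11103 + \left(6 + 3 \left(-34\right) \left(-13\right)\right) = -11103 + \left(6 + 1326\right) = -11103 + 1332 = -9771$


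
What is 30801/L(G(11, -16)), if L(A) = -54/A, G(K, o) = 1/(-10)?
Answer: 10267/180 ≈ 57.039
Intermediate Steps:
G(K, o) = -⅒
30801/L(G(11, -16)) = 30801/((-54/(-⅒))) = 30801/((-54*(-10))) = 30801/540 = 30801*(1/540) = 10267/180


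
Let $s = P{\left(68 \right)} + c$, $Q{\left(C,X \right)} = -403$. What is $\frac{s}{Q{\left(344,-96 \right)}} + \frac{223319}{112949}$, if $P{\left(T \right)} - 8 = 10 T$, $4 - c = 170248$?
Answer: $\frac{19241178201}{45518447} \approx 422.71$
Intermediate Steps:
$c = -170244$ ($c = 4 - 170248 = -170244$)
$P{\left(T \right)} = 8 + 10 T$
$s = -169556$ ($s = \left(8 + 10 \cdot 68\right) - 170244 = \left(8 + 680\right) - 170244 = 688 - 170244 = -169556$)
$\frac{s}{Q{\left(344,-96 \right)}} + \frac{223319}{112949} = - \frac{169556}{-403} + \frac{223319}{112949} = \left(-169556\right) \left(- \frac{1}{403}\right) + 223319 \cdot \frac{1}{112949} = \frac{169556}{403} + \frac{223319}{112949} = \frac{19241178201}{45518447}$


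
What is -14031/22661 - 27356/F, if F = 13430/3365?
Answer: -12271765351/1790219 ≈ -6854.9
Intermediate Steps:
F = 2686/673 (F = 13430*(1/3365) = 2686/673 ≈ 3.9911)
-14031/22661 - 27356/F = -14031/22661 - 27356/2686/673 = -14031*1/22661 - 27356*673/2686 = -14031/22661 - 9205294/1343 = -12271765351/1790219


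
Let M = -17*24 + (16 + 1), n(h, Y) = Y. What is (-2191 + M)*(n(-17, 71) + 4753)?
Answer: -12455568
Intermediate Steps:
M = -391 (M = -408 + 17 = -391)
(-2191 + M)*(n(-17, 71) + 4753) = (-2191 - 391)*(71 + 4753) = -2582*4824 = -12455568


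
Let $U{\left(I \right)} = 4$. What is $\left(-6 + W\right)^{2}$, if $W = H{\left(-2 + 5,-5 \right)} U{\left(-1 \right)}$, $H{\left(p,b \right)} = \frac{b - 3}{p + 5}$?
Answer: $100$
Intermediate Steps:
$H{\left(p,b \right)} = \frac{-3 + b}{5 + p}$
$W = -4$ ($W = \frac{-3 - 5}{5 + \left(-2 + 5\right)} 4 = \frac{1}{5 + 3} \left(-8\right) 4 = \frac{1}{8} \left(-8\right) 4 = \left(-1\right) 4 = -4$)
$\left(-6 + W\right)^{2} = \left(-6 - 4\right)^{2} = \left(-10\right)^{2} = 100$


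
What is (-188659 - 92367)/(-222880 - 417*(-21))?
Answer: 281026/214123 ≈ 1.3125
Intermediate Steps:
(-188659 - 92367)/(-222880 - 417*(-21)) = -281026/(-222880 + 8757) = -281026/(-214123) = -281026*(-1/214123) = 281026/214123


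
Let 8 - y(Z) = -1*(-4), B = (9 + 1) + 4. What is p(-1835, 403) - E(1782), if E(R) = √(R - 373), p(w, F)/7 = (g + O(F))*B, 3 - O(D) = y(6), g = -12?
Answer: -1274 - √1409 ≈ -1311.5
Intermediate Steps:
B = 14 (B = 10 + 4 = 14)
y(Z) = 4 (y(Z) = 8 - (-1)*(-4) = 8 - 1*4 = 8 - 4 = 4)
O(D) = -1 (O(D) = 3 - 1*4 = 3 - 4 = -1)
p(w, F) = -1274 (p(w, F) = 7*((-12 - 1)*14) = 7*(-13*14) = 7*(-182) = -1274)
E(R) = √(-373 + R)
p(-1835, 403) - E(1782) = -1274 - √(-373 + 1782) = -1274 - √1409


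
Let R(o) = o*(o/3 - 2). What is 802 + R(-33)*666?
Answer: 286516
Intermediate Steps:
R(o) = o*(-2 + o/3) (R(o) = o*(o*(⅓) - 2) = o*(o/3 - 2) = o*(-2 + o/3))
802 + R(-33)*666 = 802 + ((⅓)*(-33)*(-6 - 33))*666 = 802 + ((⅓)*(-33)*(-39))*666 = 802 + 429*666 = 802 + 285714 = 286516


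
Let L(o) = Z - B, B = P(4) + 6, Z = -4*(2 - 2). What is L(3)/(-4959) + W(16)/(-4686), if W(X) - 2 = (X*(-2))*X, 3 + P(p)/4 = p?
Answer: 429325/3872979 ≈ 0.11085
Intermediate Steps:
P(p) = -12 + 4*p
W(X) = 2 - 2*X² (W(X) = 2 + (X*(-2))*X = 2 + (-2*X)*X = 2 - 2*X²)
Z = 0 (Z = -4*0 = 0)
B = 10 (B = (-12 + 4*4) + 6 = (-12 + 16) + 6 = 4 + 6 = 10)
L(o) = -10 (L(o) = 0 - 1*10 = 0 - 10 = -10)
L(3)/(-4959) + W(16)/(-4686) = -10/(-4959) + (2 - 2*16²)/(-4686) = -10*(-1/4959) + (2 - 2*256)*(-1/4686) = 10/4959 + (2 - 512)*(-1/4686) = 10/4959 - 510*(-1/4686) = 10/4959 + 85/781 = 429325/3872979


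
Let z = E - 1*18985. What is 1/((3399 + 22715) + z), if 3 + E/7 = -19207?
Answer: -1/127341 ≈ -7.8529e-6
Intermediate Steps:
E = -134470 (E = -21 + 7*(-19207) = -21 - 134449 = -134470)
z = -153455 (z = -134470 - 1*18985 = -134470 - 18985 = -153455)
1/((3399 + 22715) + z) = 1/((3399 + 22715) - 153455) = 1/(26114 - 153455) = 1/(-127341) = -1/127341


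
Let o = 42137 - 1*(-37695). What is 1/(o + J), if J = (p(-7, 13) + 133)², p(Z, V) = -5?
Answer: 1/96216 ≈ 1.0393e-5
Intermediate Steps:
o = 79832 (o = 42137 + 37695 = 79832)
J = 16384 (J = (-5 + 133)² = 128² = 16384)
1/(o + J) = 1/(79832 + 16384) = 1/96216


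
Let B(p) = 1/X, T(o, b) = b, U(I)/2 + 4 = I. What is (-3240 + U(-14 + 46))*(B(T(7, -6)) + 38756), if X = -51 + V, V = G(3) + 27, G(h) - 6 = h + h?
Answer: -370196516/3 ≈ -1.2340e+8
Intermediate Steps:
U(I) = -8 + 2*I
G(h) = 6 + 2*h (G(h) = 6 + (h + h) = 6 + 2*h)
V = 39 (V = (6 + 2*3) + 27 = (6 + 6) + 27 = 12 + 27 = 39)
X = -12 (X = -51 + 39 = -12)
B(p) = -1/12 (B(p) = 1/(-12) = -1/12)
(-3240 + U(-14 + 46))*(B(T(7, -6)) + 38756) = (-3240 + (-8 + 2*(-14 + 46)))*(-1/12 + 38756) = (-3240 + (-8 + 2*32))*(465071/12) = (-3240 + (-8 + 64))*(465071/12) = (-3240 + 56)*(465071/12) = -3184*465071/12 = -370196516/3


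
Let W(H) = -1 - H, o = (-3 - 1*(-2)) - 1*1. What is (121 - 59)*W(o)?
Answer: 62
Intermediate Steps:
o = -2 (o = (-3 + 2) - 1 = -1 - 1 = -2)
(121 - 59)*W(o) = (121 - 59)*(-1 - 1*(-2)) = 62*(-1 + 2) = 62*1 = 62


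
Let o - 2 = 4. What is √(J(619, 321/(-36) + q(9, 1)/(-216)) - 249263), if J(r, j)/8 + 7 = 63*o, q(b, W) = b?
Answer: I*√246295 ≈ 496.28*I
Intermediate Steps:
o = 6 (o = 2 + 4 = 6)
J(r, j) = 2968 (J(r, j) = -56 + 8*(63*6) = -56 + 8*378 = -56 + 3024 = 2968)
√(J(619, 321/(-36) + q(9, 1)/(-216)) - 249263) = √(2968 - 249263) = √(-246295) = I*√246295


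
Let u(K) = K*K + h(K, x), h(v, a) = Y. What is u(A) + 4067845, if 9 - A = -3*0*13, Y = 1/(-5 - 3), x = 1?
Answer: 32543407/8 ≈ 4.0679e+6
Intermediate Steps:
Y = -1/8 (Y = 1/(-8) = -1/8 ≈ -0.12500)
h(v, a) = -1/8
A = 9 (A = 9 - (-3*0)*13 = 9 - 0*13 = 9 - 1*0 = 9 + 0 = 9)
u(K) = -1/8 + K**2 (u(K) = K*K - 1/8 = K**2 - 1/8 = -1/8 + K**2)
u(A) + 4067845 = (-1/8 + 9**2) + 4067845 = (-1/8 + 81) + 4067845 = 647/8 + 4067845 = 32543407/8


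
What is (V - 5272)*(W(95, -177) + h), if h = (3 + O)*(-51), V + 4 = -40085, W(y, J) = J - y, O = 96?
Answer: 241365881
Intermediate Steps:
V = -40089 (V = -4 - 40085 = -40089)
h = -5049 (h = (3 + 96)*(-51) = 99*(-51) = -5049)
(V - 5272)*(W(95, -177) + h) = (-40089 - 5272)*((-177 - 1*95) - 5049) = -45361*((-177 - 95) - 5049) = -45361*(-272 - 5049) = -45361*(-5321) = 241365881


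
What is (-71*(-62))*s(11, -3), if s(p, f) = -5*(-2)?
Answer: 44020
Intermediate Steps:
s(p, f) = 10
(-71*(-62))*s(11, -3) = -71*(-62)*10 = 4402*10 = 44020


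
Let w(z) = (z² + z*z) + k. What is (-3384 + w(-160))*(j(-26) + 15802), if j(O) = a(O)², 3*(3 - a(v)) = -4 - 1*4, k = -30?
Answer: 6809839502/9 ≈ 7.5665e+8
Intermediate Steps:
a(v) = 17/3 (a(v) = 3 - (-4 - 1*4)/3 = 3 - (-4 - 4)/3 = 3 - ⅓*(-8) = 3 + 8/3 = 17/3)
j(O) = 289/9 (j(O) = (17/3)² = 289/9)
w(z) = -30 + 2*z² (w(z) = (z² + z*z) - 30 = (z² + z²) - 30 = 2*z² - 30 = -30 + 2*z²)
(-3384 + w(-160))*(j(-26) + 15802) = (-3384 + (-30 + 2*(-160)²))*(289/9 + 15802) = (-3384 + (-30 + 2*25600))*(142507/9) = (-3384 + (-30 + 51200))*(142507/9) = (-3384 + 51170)*(142507/9) = 47786*(142507/9) = 6809839502/9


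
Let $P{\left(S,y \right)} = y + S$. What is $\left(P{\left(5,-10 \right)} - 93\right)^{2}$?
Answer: $9604$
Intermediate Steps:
$P{\left(S,y \right)} = S + y$
$\left(P{\left(5,-10 \right)} - 93\right)^{2} = \left(\left(5 - 10\right) - 93\right)^{2} = \left(-5 - 93\right)^{2} = \left(-98\right)^{2} = 9604$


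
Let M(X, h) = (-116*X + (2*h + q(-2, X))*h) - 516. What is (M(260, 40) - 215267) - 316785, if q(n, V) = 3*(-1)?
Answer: -559648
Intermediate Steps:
q(n, V) = -3
M(X, h) = -516 - 116*X + h*(-3 + 2*h) (M(X, h) = (-116*X + (2*h - 3)*h) - 516 = (-116*X + (-3 + 2*h)*h) - 516 = (-116*X + h*(-3 + 2*h)) - 516 = -516 - 116*X + h*(-3 + 2*h))
(M(260, 40) - 215267) - 316785 = ((-516 - 116*260 - 3*40 + 2*40**2) - 215267) - 316785 = ((-516 - 30160 - 120 + 2*1600) - 215267) - 316785 = ((-516 - 30160 - 120 + 3200) - 215267) - 316785 = (-27596 - 215267) - 316785 = -242863 - 316785 = -559648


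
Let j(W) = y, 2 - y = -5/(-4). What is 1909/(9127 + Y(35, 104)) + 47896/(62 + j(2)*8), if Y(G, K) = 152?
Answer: 111139199/157743 ≈ 704.56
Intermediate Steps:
y = 3/4 (y = 2 - (-5)/(-4) = 2 - (-5)*(-1)/4 = 2 - 1*5/4 = 2 - 5/4 = 3/4 ≈ 0.75000)
j(W) = 3/4
1909/(9127 + Y(35, 104)) + 47896/(62 + j(2)*8) = 1909/(9127 + 152) + 47896/(62 + (3/4)*8) = 1909/9279 + 47896/(62 + 6) = 1909*(1/9279) + 47896/68 = 1909/9279 + 47896*(1/68) = 1909/9279 + 11974/17 = 111139199/157743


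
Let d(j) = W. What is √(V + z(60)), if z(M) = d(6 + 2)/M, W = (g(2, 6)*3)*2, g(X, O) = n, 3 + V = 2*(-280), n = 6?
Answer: 2*I*√3515/5 ≈ 23.715*I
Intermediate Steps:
V = -563 (V = -3 + 2*(-280) = -3 - 560 = -563)
g(X, O) = 6
W = 36 (W = (6*3)*2 = 18*2 = 36)
d(j) = 36
z(M) = 36/M
√(V + z(60)) = √(-563 + 36/60) = √(-563 + 36*(1/60)) = √(-563 + ⅗) = √(-2812/5) = 2*I*√3515/5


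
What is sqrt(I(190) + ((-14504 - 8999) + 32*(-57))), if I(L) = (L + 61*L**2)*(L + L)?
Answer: 17*sqrt(2895657) ≈ 28928.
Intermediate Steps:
I(L) = 2*L*(L + 61*L**2) (I(L) = (L + 61*L**2)*(2*L) = 2*L*(L + 61*L**2))
sqrt(I(190) + ((-14504 - 8999) + 32*(-57))) = sqrt(190**2*(2 + 122*190) + ((-14504 - 8999) + 32*(-57))) = sqrt(36100*(2 + 23180) + (-23503 - 1824)) = sqrt(36100*23182 - 25327) = sqrt(836870200 - 25327) = sqrt(836844873) = 17*sqrt(2895657)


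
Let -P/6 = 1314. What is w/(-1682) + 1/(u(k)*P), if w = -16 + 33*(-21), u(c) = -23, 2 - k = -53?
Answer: 64283035/152500212 ≈ 0.42153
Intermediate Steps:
k = 55 (k = 2 - 1*(-53) = 2 + 53 = 55)
P = -7884 (P = -6*1314 = -7884)
w = -709 (w = -16 - 693 = -709)
w/(-1682) + 1/(u(k)*P) = -709/(-1682) + 1/(-23*(-7884)) = -709*(-1/1682) - 1/23*(-1/7884) = 709/1682 + 1/181332 = 64283035/152500212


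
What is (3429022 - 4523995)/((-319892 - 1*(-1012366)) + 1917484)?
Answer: -364991/869986 ≈ -0.41954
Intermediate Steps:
(3429022 - 4523995)/((-319892 - 1*(-1012366)) + 1917484) = -1094973/((-319892 + 1012366) + 1917484) = -1094973/(692474 + 1917484) = -1094973/2609958 = -1094973*1/2609958 = -364991/869986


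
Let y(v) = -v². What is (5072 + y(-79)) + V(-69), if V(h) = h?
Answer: -1238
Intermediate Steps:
(5072 + y(-79)) + V(-69) = (5072 - 1*(-79)²) - 69 = (5072 - 1*6241) - 69 = (5072 - 6241) - 69 = -1169 - 69 = -1238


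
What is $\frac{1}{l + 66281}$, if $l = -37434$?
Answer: $\frac{1}{28847} \approx 3.4666 \cdot 10^{-5}$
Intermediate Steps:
$\frac{1}{l + 66281} = \frac{1}{-37434 + 66281} = \frac{1}{28847}$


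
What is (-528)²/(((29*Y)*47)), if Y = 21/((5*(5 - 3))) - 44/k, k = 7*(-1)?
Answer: 19514880/800081 ≈ 24.391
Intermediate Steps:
k = -7
Y = 587/70 (Y = 21/((5*(5 - 3))) - 44/(-7) = 21/((5*2)) - 44*(-⅐) = 21/10 + 44/7 = 587/70 ≈ 8.3857)
(-528)²/(((29*Y)*47)) = (-528)²/(((29*(587/70))*47)) = 278784/(((17023/70)*47)) = 278784/(800081/70) = 278784*(70/800081) = 19514880/800081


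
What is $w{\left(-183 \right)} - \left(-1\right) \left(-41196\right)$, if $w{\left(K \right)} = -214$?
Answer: $-41410$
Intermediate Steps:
$w{\left(-183 \right)} - \left(-1\right) \left(-41196\right) = -214 - \left(-1\right) \left(-41196\right) = -214 - 41196 = -41410$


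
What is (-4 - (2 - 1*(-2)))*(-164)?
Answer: 1312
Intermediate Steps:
(-4 - (2 - 1*(-2)))*(-164) = (-4 - (2 + 2))*(-164) = (-4 - 1*4)*(-164) = (-4 - 4)*(-164) = -8*(-164) = 1312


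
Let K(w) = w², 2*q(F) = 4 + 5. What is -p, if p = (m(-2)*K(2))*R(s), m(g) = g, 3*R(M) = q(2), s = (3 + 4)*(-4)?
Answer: 12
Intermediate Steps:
q(F) = 9/2 (q(F) = (4 + 5)/2 = (½)*9 = 9/2)
s = -28 (s = 7*(-4) = -28)
R(M) = 3/2 (R(M) = (⅓)*(9/2) = 3/2)
p = -12 (p = -2*2²*(3/2) = -2*4*(3/2) = -8*3/2 = -12)
-p = -1*(-12) = 12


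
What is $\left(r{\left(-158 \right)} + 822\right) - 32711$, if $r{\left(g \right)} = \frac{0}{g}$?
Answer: $-31889$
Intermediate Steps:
$r{\left(g \right)} = 0$
$\left(r{\left(-158 \right)} + 822\right) - 32711 = \left(0 + 822\right) - 32711 = 822 - 32711 = -31889$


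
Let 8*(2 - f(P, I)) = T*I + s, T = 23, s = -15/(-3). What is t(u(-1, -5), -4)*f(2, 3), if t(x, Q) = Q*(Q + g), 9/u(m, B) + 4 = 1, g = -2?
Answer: -174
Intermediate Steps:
u(m, B) = -3 (u(m, B) = 9/(-4 + 1) = 9/(-3) = 9*(-⅓) = -3)
s = 5 (s = -15*(-⅓) = 5)
t(x, Q) = Q*(-2 + Q) (t(x, Q) = Q*(Q - 2) = Q*(-2 + Q))
f(P, I) = 11/8 - 23*I/8 (f(P, I) = 2 - (23*I + 5)/8 = 2 - (5 + 23*I)/8 = 2 + (-5/8 - 23*I/8) = 11/8 - 23*I/8)
t(u(-1, -5), -4)*f(2, 3) = (-4*(-2 - 4))*(11/8 - 23/8*3) = (-4*(-6))*(11/8 - 69/8) = 24*(-29/4) = -174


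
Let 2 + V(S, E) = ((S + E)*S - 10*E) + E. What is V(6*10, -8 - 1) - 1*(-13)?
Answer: 3152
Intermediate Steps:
V(S, E) = -2 - 9*E + S*(E + S) (V(S, E) = -2 + (((S + E)*S - 10*E) + E) = -2 + (((E + S)*S - 10*E) + E) = -2 + ((S*(E + S) - 10*E) + E) = -2 + ((-10*E + S*(E + S)) + E) = -2 + (-9*E + S*(E + S)) = -2 - 9*E + S*(E + S))
V(6*10, -8 - 1) - 1*(-13) = (-2 + (6*10)² - 9*(-8 - 1) + (-8 - 1)*(6*10)) - 1*(-13) = (-2 + 60² - 9*(-9) - 9*60) + 13 = (-2 + 3600 + 81 - 540) + 13 = 3139 + 13 = 3152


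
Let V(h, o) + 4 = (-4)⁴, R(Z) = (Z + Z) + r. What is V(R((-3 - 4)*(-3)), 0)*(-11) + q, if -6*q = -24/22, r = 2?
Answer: -30490/11 ≈ -2771.8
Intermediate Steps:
R(Z) = 2 + 2*Z (R(Z) = (Z + Z) + 2 = 2*Z + 2 = 2 + 2*Z)
q = 2/11 (q = -(-4)/22 = -⅙*(-12/11) = 2/11 ≈ 0.18182)
V(h, o) = 252 (V(h, o) = -4 + (-4)⁴ = -4 + 256 = 252)
V(R((-3 - 4)*(-3)), 0)*(-11) + q = 252*(-11) + 2/11 = -2772 + 2/11 = -30490/11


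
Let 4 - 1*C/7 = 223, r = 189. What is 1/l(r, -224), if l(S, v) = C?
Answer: -1/1533 ≈ -0.00065232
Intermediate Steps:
C = -1533 (C = 28 - 7*223 = 28 - 1561 = -1533)
l(S, v) = -1533
1/l(r, -224) = 1/(-1533) = -1/1533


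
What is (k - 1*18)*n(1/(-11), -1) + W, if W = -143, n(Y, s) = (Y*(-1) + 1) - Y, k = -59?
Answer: -234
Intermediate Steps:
n(Y, s) = 1 - 2*Y (n(Y, s) = (-Y + 1) - Y = (1 - Y) - Y = 1 - 2*Y)
(k - 1*18)*n(1/(-11), -1) + W = (-59 - 1*18)*(1 - 2/(-11)) - 143 = (-59 - 18)*(1 - 2*(-1/11)) - 143 = -77*(1 + 2/11) - 143 = -77*13/11 - 143 = -91 - 143 = -234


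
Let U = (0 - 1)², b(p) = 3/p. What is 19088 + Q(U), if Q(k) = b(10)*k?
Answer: 190883/10 ≈ 19088.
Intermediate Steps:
U = 1 (U = (-1)² = 1)
Q(k) = 3*k/10 (Q(k) = (3/10)*k = (3*(⅒))*k = 3*k/10)
19088 + Q(U) = 19088 + (3/10)*1 = 19088 + 3/10 = 190883/10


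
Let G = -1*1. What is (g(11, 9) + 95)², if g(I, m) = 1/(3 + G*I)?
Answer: 576081/64 ≈ 9001.3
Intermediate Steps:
G = -1
g(I, m) = 1/(3 - I)
(g(11, 9) + 95)² = (-1/(-3 + 11) + 95)² = (-1/8 + 95)² = (-1*⅛ + 95)² = (-⅛ + 95)² = (759/8)² = 576081/64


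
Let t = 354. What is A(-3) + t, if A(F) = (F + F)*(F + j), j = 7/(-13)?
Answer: 4878/13 ≈ 375.23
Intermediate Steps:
j = -7/13 (j = 7*(-1/13) = -7/13 ≈ -0.53846)
A(F) = 2*F*(-7/13 + F) (A(F) = (F + F)*(F - 7/13) = (2*F)*(-7/13 + F) = 2*F*(-7/13 + F))
A(-3) + t = (2/13)*(-3)*(-7 + 13*(-3)) + 354 = (2/13)*(-3)*(-7 - 39) + 354 = (2/13)*(-3)*(-46) + 354 = 276/13 + 354 = 4878/13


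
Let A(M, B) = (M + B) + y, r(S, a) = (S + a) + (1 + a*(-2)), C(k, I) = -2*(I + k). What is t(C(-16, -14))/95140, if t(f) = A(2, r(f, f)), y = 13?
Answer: 4/23785 ≈ 0.00016817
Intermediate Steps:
C(k, I) = -2*I - 2*k
r(S, a) = 1 + S - a (r(S, a) = (S + a) + (1 - 2*a) = 1 + S - a)
A(M, B) = 13 + B + M (A(M, B) = (M + B) + 13 = (B + M) + 13 = 13 + B + M)
t(f) = 16 (t(f) = 13 + (1 + f - f) + 2 = 13 + 1 + 2 = 16)
t(C(-16, -14))/95140 = 16/95140 = 16*(1/95140) = 4/23785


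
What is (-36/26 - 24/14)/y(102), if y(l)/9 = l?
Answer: -47/13923 ≈ -0.0033757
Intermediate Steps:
y(l) = 9*l
(-36/26 - 24/14)/y(102) = (-36/26 - 24/14)/((9*102)) = (-36*1/26 - 24*1/14)/918 = (-18/13 - 12/7)*(1/918) = -282/91*1/918 = -47/13923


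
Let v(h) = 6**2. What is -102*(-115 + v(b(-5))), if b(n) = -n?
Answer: 8058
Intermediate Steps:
v(h) = 36
-102*(-115 + v(b(-5))) = -102*(-115 + 36) = -102*(-79) = 8058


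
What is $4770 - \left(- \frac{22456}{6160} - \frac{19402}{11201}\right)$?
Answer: $\frac{5883790521}{1232110} \approx 4775.4$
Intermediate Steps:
$4770 - \left(- \frac{22456}{6160} - \frac{19402}{11201}\right) = 4770 - \left(\left(-22456\right) \frac{1}{6160} - \frac{19402}{11201}\right) = 4770 - \left(- \frac{401}{110} - \frac{19402}{11201}\right) = 4770 - - \frac{6625821}{1232110} = 4770 + \frac{6625821}{1232110} = \frac{5883790521}{1232110}$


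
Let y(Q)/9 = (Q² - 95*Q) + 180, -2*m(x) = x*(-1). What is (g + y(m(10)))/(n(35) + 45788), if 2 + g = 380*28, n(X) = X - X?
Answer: 2052/11447 ≈ 0.17926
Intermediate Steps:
n(X) = 0
m(x) = x/2 (m(x) = -x*(-1)/2 = -(-1)*x/2 = x/2)
y(Q) = 1620 - 855*Q + 9*Q² (y(Q) = 9*((Q² - 95*Q) + 180) = 9*(180 + Q² - 95*Q) = 1620 - 855*Q + 9*Q²)
g = 10638 (g = -2 + 380*28 = -2 + 10640 = 10638)
(g + y(m(10)))/(n(35) + 45788) = (10638 + (1620 - 855*10/2 + 9*((½)*10)²))/(0 + 45788) = (10638 + (1620 - 855*5 + 9*5²))/45788 = (10638 + (1620 - 4275 + 9*25))*(1/45788) = (10638 + (1620 - 4275 + 225))*(1/45788) = (10638 - 2430)*(1/45788) = 8208*(1/45788) = 2052/11447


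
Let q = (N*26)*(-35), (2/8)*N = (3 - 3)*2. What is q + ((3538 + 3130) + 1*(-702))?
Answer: 5966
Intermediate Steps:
N = 0 (N = 4*((3 - 3)*2) = 4*(0*2) = 4*0 = 0)
q = 0 (q = (0*26)*(-35) = 0*(-35) = 0)
q + ((3538 + 3130) + 1*(-702)) = 0 + ((3538 + 3130) + 1*(-702)) = 0 + (6668 - 702) = 0 + 5966 = 5966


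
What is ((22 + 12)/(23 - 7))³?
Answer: 4913/512 ≈ 9.5957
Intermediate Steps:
((22 + 12)/(23 - 7))³ = (34/16)³ = (34*(1/16))³ = (17/8)³ = 4913/512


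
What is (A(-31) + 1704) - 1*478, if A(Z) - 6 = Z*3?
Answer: 1139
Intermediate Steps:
A(Z) = 6 + 3*Z (A(Z) = 6 + Z*3 = 6 + 3*Z)
(A(-31) + 1704) - 1*478 = ((6 + 3*(-31)) + 1704) - 1*478 = ((6 - 93) + 1704) - 478 = (-87 + 1704) - 478 = 1617 - 478 = 1139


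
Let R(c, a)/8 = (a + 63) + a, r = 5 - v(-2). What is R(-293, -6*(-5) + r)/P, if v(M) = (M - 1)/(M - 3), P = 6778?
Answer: 2636/16945 ≈ 0.15556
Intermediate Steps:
v(M) = (-1 + M)/(-3 + M)
r = 22/5 (r = 5 - (-1 - 2)/(-3 - 2) = 5 - (-3)/(-5) = 5 - (-1)*(-3)/5 = 5 - 1*3/5 = 5 - 3/5 = 22/5 ≈ 4.4000)
R(c, a) = 504 + 16*a (R(c, a) = 8*((a + 63) + a) = 8*((63 + a) + a) = 8*(63 + 2*a) = 504 + 16*a)
R(-293, -6*(-5) + r)/P = (504 + 16*(-6*(-5) + 22/5))/6778 = (504 + 16*(30 + 22/5))*(1/6778) = (504 + 16*(172/5))*(1/6778) = (504 + 2752/5)*(1/6778) = (5272/5)*(1/6778) = 2636/16945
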